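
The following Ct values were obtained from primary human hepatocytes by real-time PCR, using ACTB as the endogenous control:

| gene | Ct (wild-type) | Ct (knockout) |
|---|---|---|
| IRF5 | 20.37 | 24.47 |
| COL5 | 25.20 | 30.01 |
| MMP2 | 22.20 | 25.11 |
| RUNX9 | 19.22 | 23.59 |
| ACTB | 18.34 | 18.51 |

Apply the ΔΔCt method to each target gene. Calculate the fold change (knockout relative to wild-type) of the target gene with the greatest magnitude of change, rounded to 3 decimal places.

IRF5: ΔΔCt = (24.47−18.51) − (20.37−18.34) = 5.96 − 2.03 = 3.93; fold change = 2^-3.93 = 0.066
COL5: ΔΔCt = (30.01−18.51) − (25.20−18.34) = 11.50 − 6.86 = 4.64; fold change = 2^-4.64 = 0.040
MMP2: ΔΔCt = (25.11−18.51) − (22.20−18.34) = 6.60 − 3.86 = 2.74; fold change = 2^-2.74 = 0.150
RUNX9: ΔΔCt = (23.59−18.51) − (19.22−18.34) = 5.08 − 0.88 = 4.20; fold change = 2^-4.20 = 0.054
COL5 has the largest |ΔΔCt| = 4.64.

0.040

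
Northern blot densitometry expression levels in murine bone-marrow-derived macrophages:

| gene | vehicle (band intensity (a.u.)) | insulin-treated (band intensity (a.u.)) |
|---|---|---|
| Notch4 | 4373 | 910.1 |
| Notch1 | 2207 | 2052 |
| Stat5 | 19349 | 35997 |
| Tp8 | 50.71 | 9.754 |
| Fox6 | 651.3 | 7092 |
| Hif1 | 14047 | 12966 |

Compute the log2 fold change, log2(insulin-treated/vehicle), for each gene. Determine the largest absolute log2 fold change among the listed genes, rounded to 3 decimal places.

3.445

log2(910.1/4373) = -2.265  (Notch4)
log2(2052/2207) = -0.105  (Notch1)
log2(35997/19349) = 0.896  (Stat5)
log2(9.754/50.71) = -2.378  (Tp8)
log2(7092/651.3) = 3.445  (Fox6)
log2(12966/14047) = -0.116  (Hif1)
The largest magnitude belongs to Fox6.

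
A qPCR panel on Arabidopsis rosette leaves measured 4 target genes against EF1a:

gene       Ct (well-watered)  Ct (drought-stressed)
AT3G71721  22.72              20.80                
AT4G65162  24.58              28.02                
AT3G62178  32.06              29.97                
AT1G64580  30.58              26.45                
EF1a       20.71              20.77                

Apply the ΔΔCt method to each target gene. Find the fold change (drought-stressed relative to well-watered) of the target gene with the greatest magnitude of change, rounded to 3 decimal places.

18.252

AT3G71721: ΔΔCt = (20.80−20.77) − (22.72−20.71) = 0.03 − 2.01 = -1.98; fold change = 2^1.98 = 3.945
AT4G65162: ΔΔCt = (28.02−20.77) − (24.58−20.71) = 7.25 − 3.87 = 3.38; fold change = 2^-3.38 = 0.096
AT3G62178: ΔΔCt = (29.97−20.77) − (32.06−20.71) = 9.20 − 11.35 = -2.15; fold change = 2^2.15 = 4.438
AT1G64580: ΔΔCt = (26.45−20.77) − (30.58−20.71) = 5.68 − 9.87 = -4.19; fold change = 2^4.19 = 18.252
AT1G64580 has the largest |ΔΔCt| = 4.19.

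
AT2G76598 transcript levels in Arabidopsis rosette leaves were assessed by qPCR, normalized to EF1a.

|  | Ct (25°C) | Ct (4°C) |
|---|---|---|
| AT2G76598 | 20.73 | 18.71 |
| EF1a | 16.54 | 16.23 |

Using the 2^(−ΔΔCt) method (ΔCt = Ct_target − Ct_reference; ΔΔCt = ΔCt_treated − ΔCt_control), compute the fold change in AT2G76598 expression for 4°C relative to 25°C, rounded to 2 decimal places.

ΔCt(25°C) = 20.730 − 16.540 = 4.190
ΔCt(4°C) = 18.710 − 16.230 = 2.480
ΔΔCt = 2.480 − 4.190 = -1.710
Fold change = 2^(−(-1.710)) = 2^1.710 = 3.272

3.27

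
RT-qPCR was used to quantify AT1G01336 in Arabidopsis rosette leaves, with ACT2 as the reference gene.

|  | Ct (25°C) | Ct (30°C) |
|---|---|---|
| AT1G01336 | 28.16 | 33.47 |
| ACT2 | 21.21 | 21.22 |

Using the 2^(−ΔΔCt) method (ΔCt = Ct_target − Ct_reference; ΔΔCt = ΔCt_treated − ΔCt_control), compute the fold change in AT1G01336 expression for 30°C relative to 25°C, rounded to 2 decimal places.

0.03

ΔCt(25°C) = 28.160 − 21.210 = 6.950
ΔCt(30°C) = 33.470 − 21.220 = 12.250
ΔΔCt = 12.250 − 6.950 = 5.300
Fold change = 2^(−5.300) = 0.025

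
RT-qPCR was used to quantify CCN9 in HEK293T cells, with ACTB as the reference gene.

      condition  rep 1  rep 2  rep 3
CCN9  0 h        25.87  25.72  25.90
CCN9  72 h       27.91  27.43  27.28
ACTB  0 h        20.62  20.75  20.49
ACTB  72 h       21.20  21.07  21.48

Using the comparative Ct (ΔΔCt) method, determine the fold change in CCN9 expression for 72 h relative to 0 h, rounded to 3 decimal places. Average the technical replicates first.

Mean Ct: CCN9 0 h 25.830; CCN9 72 h 27.540; ACTB 0 h 20.620; ACTB 72 h 21.250
ΔCt(0 h) = 25.830 − 20.620 = 5.210
ΔCt(72 h) = 27.540 − 21.250 = 6.290
ΔΔCt = 6.290 − 5.210 = 1.080
Fold change = 2^(−1.080) = 0.4730

0.473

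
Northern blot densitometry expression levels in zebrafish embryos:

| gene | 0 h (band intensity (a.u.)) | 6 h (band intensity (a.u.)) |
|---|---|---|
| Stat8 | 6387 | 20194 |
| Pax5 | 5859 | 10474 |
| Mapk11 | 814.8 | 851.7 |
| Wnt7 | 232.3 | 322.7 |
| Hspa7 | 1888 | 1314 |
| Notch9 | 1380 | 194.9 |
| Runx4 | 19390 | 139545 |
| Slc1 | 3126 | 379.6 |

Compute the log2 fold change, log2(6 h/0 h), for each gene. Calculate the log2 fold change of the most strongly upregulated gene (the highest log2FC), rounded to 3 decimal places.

log2(20194/6387) = 1.661  (Stat8)
log2(10474/5859) = 0.838  (Pax5)
log2(851.7/814.8) = 0.064  (Mapk11)
log2(322.7/232.3) = 0.474  (Wnt7)
log2(1314/1888) = -0.523  (Hspa7)
log2(194.9/1380) = -2.824  (Notch9)
log2(139545/19390) = 2.847  (Runx4)
log2(379.6/3126) = -3.042  (Slc1)
Runx4 is most strongly upregulated.

2.847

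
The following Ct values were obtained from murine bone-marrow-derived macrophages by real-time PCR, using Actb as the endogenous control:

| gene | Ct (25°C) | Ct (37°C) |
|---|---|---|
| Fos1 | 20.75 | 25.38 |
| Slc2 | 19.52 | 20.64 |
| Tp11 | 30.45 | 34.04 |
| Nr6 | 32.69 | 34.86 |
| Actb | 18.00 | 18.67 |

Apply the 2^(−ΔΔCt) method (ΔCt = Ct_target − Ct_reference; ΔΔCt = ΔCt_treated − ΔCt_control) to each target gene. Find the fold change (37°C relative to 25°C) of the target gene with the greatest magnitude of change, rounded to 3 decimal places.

Fos1: ΔΔCt = (25.38−18.67) − (20.75−18.00) = 6.71 − 2.75 = 3.96; fold change = 2^-3.96 = 0.064
Slc2: ΔΔCt = (20.64−18.67) − (19.52−18.00) = 1.97 − 1.52 = 0.45; fold change = 2^-0.45 = 0.732
Tp11: ΔΔCt = (34.04−18.67) − (30.45−18.00) = 15.37 − 12.45 = 2.92; fold change = 2^-2.92 = 0.132
Nr6: ΔΔCt = (34.86−18.67) − (32.69−18.00) = 16.19 − 14.69 = 1.50; fold change = 2^-1.50 = 0.354
Fos1 has the largest |ΔΔCt| = 3.96.

0.064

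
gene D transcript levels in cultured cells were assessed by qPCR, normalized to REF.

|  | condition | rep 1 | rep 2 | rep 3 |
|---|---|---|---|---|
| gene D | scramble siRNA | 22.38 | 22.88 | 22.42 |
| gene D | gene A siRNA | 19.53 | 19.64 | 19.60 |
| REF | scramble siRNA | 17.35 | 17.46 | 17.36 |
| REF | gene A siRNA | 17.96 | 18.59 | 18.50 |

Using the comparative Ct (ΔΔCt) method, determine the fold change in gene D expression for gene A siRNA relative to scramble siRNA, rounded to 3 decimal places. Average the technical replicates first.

15.242

Mean Ct: gene D scramble siRNA 22.560; gene D gene A siRNA 19.590; REF scramble siRNA 17.390; REF gene A siRNA 18.350
ΔCt(scramble siRNA) = 22.560 − 17.390 = 5.170
ΔCt(gene A siRNA) = 19.590 − 18.350 = 1.240
ΔΔCt = 1.240 − 5.170 = -3.930
Fold change = 2^(−(-3.930)) = 2^3.930 = 15.2422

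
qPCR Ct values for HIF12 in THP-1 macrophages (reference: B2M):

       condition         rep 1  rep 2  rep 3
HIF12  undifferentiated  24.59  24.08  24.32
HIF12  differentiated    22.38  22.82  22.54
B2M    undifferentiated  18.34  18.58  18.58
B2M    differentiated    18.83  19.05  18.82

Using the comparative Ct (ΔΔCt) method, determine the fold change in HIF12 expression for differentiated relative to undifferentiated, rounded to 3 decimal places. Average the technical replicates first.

Mean Ct: HIF12 undifferentiated 24.330; HIF12 differentiated 22.580; B2M undifferentiated 18.500; B2M differentiated 18.900
ΔCt(undifferentiated) = 24.330 − 18.500 = 5.830
ΔCt(differentiated) = 22.580 − 18.900 = 3.680
ΔΔCt = 3.680 − 5.830 = -2.150
Fold change = 2^(−(-2.150)) = 2^2.150 = 4.4383

4.438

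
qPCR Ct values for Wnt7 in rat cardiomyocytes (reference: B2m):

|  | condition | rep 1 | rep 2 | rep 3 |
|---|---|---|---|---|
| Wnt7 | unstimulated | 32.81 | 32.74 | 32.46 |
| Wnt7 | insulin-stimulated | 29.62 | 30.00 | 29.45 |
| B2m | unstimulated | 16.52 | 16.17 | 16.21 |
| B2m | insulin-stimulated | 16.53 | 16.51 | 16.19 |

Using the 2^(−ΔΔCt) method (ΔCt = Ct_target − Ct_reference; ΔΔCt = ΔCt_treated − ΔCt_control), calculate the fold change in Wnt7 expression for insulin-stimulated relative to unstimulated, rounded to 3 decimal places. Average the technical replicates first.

Mean Ct: Wnt7 unstimulated 32.670; Wnt7 insulin-stimulated 29.690; B2m unstimulated 16.300; B2m insulin-stimulated 16.410
ΔCt(unstimulated) = 32.670 − 16.300 = 16.370
ΔCt(insulin-stimulated) = 29.690 − 16.410 = 13.280
ΔΔCt = 13.280 − 16.370 = -3.090
Fold change = 2^(−(-3.090)) = 2^3.090 = 8.5150

8.515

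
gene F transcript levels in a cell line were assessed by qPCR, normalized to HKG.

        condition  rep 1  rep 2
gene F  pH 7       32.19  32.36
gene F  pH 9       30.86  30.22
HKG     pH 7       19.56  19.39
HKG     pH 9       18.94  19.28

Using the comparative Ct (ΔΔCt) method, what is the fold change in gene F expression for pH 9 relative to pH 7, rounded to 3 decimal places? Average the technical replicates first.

2.585

Mean Ct: gene F pH 7 32.275; gene F pH 9 30.540; HKG pH 7 19.475; HKG pH 9 19.110
ΔCt(pH 7) = 32.275 − 19.475 = 12.800
ΔCt(pH 9) = 30.540 − 19.110 = 11.430
ΔΔCt = 11.430 − 12.800 = -1.370
Fold change = 2^(−(-1.370)) = 2^1.370 = 2.5847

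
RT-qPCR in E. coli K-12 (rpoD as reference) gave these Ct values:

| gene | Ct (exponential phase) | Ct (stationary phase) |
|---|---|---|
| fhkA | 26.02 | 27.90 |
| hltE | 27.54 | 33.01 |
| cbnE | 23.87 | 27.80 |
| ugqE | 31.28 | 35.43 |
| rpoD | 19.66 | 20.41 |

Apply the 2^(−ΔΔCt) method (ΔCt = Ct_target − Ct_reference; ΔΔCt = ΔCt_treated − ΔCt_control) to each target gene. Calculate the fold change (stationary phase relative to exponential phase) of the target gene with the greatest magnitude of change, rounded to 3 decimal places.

fhkA: ΔΔCt = (27.90−20.41) − (26.02−19.66) = 7.49 − 6.36 = 1.13; fold change = 2^-1.13 = 0.457
hltE: ΔΔCt = (33.01−20.41) − (27.54−19.66) = 12.60 − 7.88 = 4.72; fold change = 2^-4.72 = 0.038
cbnE: ΔΔCt = (27.80−20.41) − (23.87−19.66) = 7.39 − 4.21 = 3.18; fold change = 2^-3.18 = 0.110
ugqE: ΔΔCt = (35.43−20.41) − (31.28−19.66) = 15.02 − 11.62 = 3.40; fold change = 2^-3.40 = 0.095
hltE has the largest |ΔΔCt| = 4.72.

0.038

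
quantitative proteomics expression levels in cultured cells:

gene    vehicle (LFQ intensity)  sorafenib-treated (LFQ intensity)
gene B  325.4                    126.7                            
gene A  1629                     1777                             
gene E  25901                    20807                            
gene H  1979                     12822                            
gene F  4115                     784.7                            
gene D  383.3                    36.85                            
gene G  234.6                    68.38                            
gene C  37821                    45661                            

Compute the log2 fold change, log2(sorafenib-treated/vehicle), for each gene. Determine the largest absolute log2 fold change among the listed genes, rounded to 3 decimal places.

3.379

log2(126.7/325.4) = -1.361  (gene B)
log2(1777/1629) = 0.125  (gene A)
log2(20807/25901) = -0.316  (gene E)
log2(12822/1979) = 2.696  (gene H)
log2(784.7/4115) = -2.391  (gene F)
log2(36.85/383.3) = -3.379  (gene D)
log2(68.38/234.6) = -1.779  (gene G)
log2(45661/37821) = 0.272  (gene C)
The largest magnitude belongs to gene D.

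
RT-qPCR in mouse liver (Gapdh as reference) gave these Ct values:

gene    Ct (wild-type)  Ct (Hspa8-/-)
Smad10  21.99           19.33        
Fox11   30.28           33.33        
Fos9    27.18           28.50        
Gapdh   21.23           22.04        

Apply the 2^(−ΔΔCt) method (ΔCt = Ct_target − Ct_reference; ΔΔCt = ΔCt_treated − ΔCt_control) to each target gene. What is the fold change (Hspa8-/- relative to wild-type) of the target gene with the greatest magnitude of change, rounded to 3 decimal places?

11.081

Smad10: ΔΔCt = (19.33−22.04) − (21.99−21.23) = -2.71 − 0.76 = -3.47; fold change = 2^3.47 = 11.081
Fox11: ΔΔCt = (33.33−22.04) − (30.28−21.23) = 11.29 − 9.05 = 2.24; fold change = 2^-2.24 = 0.212
Fos9: ΔΔCt = (28.50−22.04) − (27.18−21.23) = 6.46 − 5.95 = 0.51; fold change = 2^-0.51 = 0.702
Smad10 has the largest |ΔΔCt| = 3.47.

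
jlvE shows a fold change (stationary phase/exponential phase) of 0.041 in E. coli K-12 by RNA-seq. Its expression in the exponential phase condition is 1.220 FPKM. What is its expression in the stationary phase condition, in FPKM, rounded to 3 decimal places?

0.050

stationary phase expression = 1.220 × 0.041 = 0.050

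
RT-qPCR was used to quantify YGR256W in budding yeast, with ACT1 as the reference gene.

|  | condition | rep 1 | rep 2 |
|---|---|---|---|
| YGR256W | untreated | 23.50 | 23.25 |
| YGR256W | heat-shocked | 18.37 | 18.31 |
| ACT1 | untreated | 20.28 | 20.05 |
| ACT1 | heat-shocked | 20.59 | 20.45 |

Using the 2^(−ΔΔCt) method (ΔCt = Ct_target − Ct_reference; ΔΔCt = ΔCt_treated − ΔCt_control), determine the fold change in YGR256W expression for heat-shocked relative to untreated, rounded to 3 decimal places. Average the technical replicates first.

41.933

Mean Ct: YGR256W untreated 23.375; YGR256W heat-shocked 18.340; ACT1 untreated 20.165; ACT1 heat-shocked 20.520
ΔCt(untreated) = 23.375 − 20.165 = 3.210
ΔCt(heat-shocked) = 18.340 − 20.520 = -2.180
ΔΔCt = -2.180 − 3.210 = -5.390
Fold change = 2^(−(-5.390)) = 2^5.390 = 41.9326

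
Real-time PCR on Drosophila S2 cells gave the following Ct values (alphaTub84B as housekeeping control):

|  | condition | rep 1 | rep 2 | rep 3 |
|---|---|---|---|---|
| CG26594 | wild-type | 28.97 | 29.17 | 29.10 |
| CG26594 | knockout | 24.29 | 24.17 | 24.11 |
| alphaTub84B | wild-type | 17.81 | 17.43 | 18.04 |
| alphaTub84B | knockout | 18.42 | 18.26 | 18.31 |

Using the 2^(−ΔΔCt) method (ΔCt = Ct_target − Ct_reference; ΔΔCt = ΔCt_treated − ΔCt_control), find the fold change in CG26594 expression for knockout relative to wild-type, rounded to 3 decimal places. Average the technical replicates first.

Mean Ct: CG26594 wild-type 29.080; CG26594 knockout 24.190; alphaTub84B wild-type 17.760; alphaTub84B knockout 18.330
ΔCt(wild-type) = 29.080 − 17.760 = 11.320
ΔCt(knockout) = 24.190 − 18.330 = 5.860
ΔΔCt = 5.860 − 11.320 = -5.460
Fold change = 2^(−(-5.460)) = 2^5.460 = 44.0173

44.017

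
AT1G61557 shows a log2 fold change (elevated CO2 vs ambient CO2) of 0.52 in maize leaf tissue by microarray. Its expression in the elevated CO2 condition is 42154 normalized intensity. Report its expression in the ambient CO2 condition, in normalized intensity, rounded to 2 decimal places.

Fold change = 2^(0.52) = 1.4340
ambient CO2 expression = 42154 / 1.4340 = 29397.01

29397.01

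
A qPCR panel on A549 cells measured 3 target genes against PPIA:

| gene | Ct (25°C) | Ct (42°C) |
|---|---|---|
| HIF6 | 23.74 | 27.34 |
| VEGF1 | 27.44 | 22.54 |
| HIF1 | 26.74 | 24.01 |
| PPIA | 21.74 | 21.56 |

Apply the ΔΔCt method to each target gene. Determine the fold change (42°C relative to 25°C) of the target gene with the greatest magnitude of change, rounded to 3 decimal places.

HIF6: ΔΔCt = (27.34−21.56) − (23.74−21.74) = 5.78 − 2.00 = 3.78; fold change = 2^-3.78 = 0.073
VEGF1: ΔΔCt = (22.54−21.56) − (27.44−21.74) = 0.98 − 5.70 = -4.72; fold change = 2^4.72 = 26.355
HIF1: ΔΔCt = (24.01−21.56) − (26.74−21.74) = 2.45 − 5.00 = -2.55; fold change = 2^2.55 = 5.856
VEGF1 has the largest |ΔΔCt| = 4.72.

26.355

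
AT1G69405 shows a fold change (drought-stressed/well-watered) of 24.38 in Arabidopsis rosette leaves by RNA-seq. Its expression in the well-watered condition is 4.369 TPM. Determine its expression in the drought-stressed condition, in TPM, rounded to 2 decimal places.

106.52

drought-stressed expression = 4.369 × 24.38 = 106.52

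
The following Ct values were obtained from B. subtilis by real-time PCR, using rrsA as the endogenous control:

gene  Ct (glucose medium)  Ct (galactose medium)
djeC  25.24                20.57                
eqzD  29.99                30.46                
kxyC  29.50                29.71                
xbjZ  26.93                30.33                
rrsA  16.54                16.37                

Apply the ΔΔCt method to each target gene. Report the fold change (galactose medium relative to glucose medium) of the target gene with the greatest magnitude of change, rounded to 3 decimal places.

djeC: ΔΔCt = (20.57−16.37) − (25.24−16.54) = 4.20 − 8.70 = -4.50; fold change = 2^4.50 = 22.627
eqzD: ΔΔCt = (30.46−16.37) − (29.99−16.54) = 14.09 − 13.45 = 0.64; fold change = 2^-0.64 = 0.642
kxyC: ΔΔCt = (29.71−16.37) − (29.50−16.54) = 13.34 − 12.96 = 0.38; fold change = 2^-0.38 = 0.768
xbjZ: ΔΔCt = (30.33−16.37) − (26.93−16.54) = 13.96 − 10.39 = 3.57; fold change = 2^-3.57 = 0.084
djeC has the largest |ΔΔCt| = 4.50.

22.627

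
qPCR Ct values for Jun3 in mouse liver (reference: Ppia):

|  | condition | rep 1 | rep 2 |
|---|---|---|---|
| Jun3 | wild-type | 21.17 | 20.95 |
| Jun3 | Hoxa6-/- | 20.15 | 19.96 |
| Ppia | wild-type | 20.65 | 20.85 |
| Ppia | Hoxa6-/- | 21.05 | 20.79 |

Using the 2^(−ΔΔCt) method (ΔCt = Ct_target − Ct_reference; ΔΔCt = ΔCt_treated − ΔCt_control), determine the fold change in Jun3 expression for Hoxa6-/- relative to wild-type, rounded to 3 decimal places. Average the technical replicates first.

Mean Ct: Jun3 wild-type 21.060; Jun3 Hoxa6-/- 20.055; Ppia wild-type 20.750; Ppia Hoxa6-/- 20.920
ΔCt(wild-type) = 21.060 − 20.750 = 0.310
ΔCt(Hoxa6-/-) = 20.055 − 20.920 = -0.865
ΔΔCt = -0.865 − 0.310 = -1.175
Fold change = 2^(−(-1.175)) = 2^1.175 = 2.2579

2.258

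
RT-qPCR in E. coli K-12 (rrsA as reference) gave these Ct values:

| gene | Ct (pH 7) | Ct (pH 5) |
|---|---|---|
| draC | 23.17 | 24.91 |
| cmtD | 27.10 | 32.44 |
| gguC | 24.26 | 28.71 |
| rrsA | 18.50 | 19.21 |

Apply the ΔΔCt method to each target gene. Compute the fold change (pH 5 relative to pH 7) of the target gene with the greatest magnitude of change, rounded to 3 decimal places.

0.040

draC: ΔΔCt = (24.91−19.21) − (23.17−18.50) = 5.70 − 4.67 = 1.03; fold change = 2^-1.03 = 0.490
cmtD: ΔΔCt = (32.44−19.21) − (27.10−18.50) = 13.23 − 8.60 = 4.63; fold change = 2^-4.63 = 0.040
gguC: ΔΔCt = (28.71−19.21) − (24.26−18.50) = 9.50 − 5.76 = 3.74; fold change = 2^-3.74 = 0.075
cmtD has the largest |ΔΔCt| = 4.63.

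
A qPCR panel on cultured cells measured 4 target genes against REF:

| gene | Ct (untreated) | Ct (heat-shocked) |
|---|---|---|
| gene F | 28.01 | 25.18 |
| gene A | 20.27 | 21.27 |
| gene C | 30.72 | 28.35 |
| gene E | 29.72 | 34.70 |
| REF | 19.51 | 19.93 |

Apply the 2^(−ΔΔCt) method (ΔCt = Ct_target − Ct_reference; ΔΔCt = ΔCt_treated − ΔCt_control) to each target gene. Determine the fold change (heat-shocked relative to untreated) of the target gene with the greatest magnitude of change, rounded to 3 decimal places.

gene F: ΔΔCt = (25.18−19.93) − (28.01−19.51) = 5.25 − 8.50 = -3.25; fold change = 2^3.25 = 9.514
gene A: ΔΔCt = (21.27−19.93) − (20.27−19.51) = 1.34 − 0.76 = 0.58; fold change = 2^-0.58 = 0.669
gene C: ΔΔCt = (28.35−19.93) − (30.72−19.51) = 8.42 − 11.21 = -2.79; fold change = 2^2.79 = 6.916
gene E: ΔΔCt = (34.70−19.93) − (29.72−19.51) = 14.77 − 10.21 = 4.56; fold change = 2^-4.56 = 0.042
gene E has the largest |ΔΔCt| = 4.56.

0.042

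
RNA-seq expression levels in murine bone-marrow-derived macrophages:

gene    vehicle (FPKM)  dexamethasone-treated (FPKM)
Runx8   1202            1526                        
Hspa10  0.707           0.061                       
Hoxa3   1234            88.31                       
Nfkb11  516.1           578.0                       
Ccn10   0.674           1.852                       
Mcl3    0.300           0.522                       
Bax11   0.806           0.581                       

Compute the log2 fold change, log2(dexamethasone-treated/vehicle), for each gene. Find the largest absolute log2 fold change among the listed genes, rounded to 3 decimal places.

3.805

log2(1526/1202) = 0.344  (Runx8)
log2(0.061/0.707) = -3.535  (Hspa10)
log2(88.31/1234) = -3.805  (Hoxa3)
log2(578.0/516.1) = 0.163  (Nfkb11)
log2(1.852/0.674) = 1.458  (Ccn10)
log2(0.522/0.300) = 0.799  (Mcl3)
log2(0.581/0.806) = -0.472  (Bax11)
The largest magnitude belongs to Hoxa3.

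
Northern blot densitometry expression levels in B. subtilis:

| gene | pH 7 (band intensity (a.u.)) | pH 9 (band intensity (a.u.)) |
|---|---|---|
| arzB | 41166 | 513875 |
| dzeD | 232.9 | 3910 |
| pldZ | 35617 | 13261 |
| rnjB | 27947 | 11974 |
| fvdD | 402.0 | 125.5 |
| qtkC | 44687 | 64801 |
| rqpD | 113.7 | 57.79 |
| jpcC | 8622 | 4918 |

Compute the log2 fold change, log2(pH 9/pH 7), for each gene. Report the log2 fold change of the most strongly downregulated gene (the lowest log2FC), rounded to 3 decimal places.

-1.680

log2(513875/41166) = 3.642  (arzB)
log2(3910/232.9) = 4.069  (dzeD)
log2(13261/35617) = -1.425  (pldZ)
log2(11974/27947) = -1.223  (rnjB)
log2(125.5/402.0) = -1.680  (fvdD)
log2(64801/44687) = 0.536  (qtkC)
log2(57.79/113.7) = -0.976  (rqpD)
log2(4918/8622) = -0.810  (jpcC)
fvdD is most strongly downregulated.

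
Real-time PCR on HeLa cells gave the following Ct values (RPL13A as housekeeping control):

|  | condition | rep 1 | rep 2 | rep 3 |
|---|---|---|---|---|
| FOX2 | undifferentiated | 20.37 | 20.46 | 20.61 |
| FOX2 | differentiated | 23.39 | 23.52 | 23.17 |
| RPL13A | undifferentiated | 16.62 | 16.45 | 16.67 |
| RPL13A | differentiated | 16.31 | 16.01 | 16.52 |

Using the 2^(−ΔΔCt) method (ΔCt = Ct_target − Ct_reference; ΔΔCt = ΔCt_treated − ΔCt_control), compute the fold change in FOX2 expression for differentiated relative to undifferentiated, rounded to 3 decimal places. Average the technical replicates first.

Mean Ct: FOX2 undifferentiated 20.480; FOX2 differentiated 23.360; RPL13A undifferentiated 16.580; RPL13A differentiated 16.280
ΔCt(undifferentiated) = 20.480 − 16.580 = 3.900
ΔCt(differentiated) = 23.360 − 16.280 = 7.080
ΔΔCt = 7.080 − 3.900 = 3.180
Fold change = 2^(−3.180) = 0.1103

0.110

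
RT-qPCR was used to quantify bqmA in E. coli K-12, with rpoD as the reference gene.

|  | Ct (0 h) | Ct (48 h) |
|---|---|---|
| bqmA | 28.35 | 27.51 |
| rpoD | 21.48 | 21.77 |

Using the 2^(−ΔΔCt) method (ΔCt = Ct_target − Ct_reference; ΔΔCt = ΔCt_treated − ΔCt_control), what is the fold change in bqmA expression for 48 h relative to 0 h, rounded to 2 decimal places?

2.19

ΔCt(0 h) = 28.350 − 21.480 = 6.870
ΔCt(48 h) = 27.510 − 21.770 = 5.740
ΔΔCt = 5.740 − 6.870 = -1.130
Fold change = 2^(−(-1.130)) = 2^1.130 = 2.189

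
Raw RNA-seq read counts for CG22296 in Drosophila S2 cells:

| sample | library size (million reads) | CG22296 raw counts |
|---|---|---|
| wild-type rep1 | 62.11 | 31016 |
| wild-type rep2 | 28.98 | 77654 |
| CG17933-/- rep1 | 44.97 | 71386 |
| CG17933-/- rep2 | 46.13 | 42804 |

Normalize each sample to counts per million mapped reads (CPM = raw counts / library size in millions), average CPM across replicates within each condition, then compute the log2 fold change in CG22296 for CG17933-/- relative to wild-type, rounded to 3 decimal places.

-0.338

CPM(wild-type rep1) = 31016 / 62.11 = 499.3721
CPM(wild-type rep2) = 77654 / 28.98 = 2679.5721
CPM(CG17933-/- rep1) = 71386 / 44.97 = 1587.4138
CPM(CG17933-/- rep2) = 42804 / 46.13 = 927.8994
mean CPM(wild-type) = 1589.4721; mean CPM(CG17933-/-) = 1257.6566
Fold change = 1257.6566 / 1589.4721 = 0.79124
log2(0.79124) = -0.3378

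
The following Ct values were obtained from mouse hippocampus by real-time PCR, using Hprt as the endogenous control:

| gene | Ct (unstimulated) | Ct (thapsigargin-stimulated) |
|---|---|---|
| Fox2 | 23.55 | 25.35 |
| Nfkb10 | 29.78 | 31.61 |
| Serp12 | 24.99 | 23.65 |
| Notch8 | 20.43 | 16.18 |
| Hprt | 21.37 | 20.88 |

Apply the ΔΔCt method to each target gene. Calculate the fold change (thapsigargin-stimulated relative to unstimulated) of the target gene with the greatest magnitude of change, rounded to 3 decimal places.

Fox2: ΔΔCt = (25.35−20.88) − (23.55−21.37) = 4.47 − 2.18 = 2.29; fold change = 2^-2.29 = 0.204
Nfkb10: ΔΔCt = (31.61−20.88) − (29.78−21.37) = 10.73 − 8.41 = 2.32; fold change = 2^-2.32 = 0.200
Serp12: ΔΔCt = (23.65−20.88) − (24.99−21.37) = 2.77 − 3.62 = -0.85; fold change = 2^0.85 = 1.803
Notch8: ΔΔCt = (16.18−20.88) − (20.43−21.37) = -4.70 − (-0.94) = -3.76; fold change = 2^3.76 = 13.548
Notch8 has the largest |ΔΔCt| = 3.76.

13.548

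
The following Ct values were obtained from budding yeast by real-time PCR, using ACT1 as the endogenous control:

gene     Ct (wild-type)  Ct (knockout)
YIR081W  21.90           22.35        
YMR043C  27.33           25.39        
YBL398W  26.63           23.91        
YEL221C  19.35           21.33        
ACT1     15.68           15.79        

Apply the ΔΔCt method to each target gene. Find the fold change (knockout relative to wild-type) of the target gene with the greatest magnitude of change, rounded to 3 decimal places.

YIR081W: ΔΔCt = (22.35−15.79) − (21.90−15.68) = 6.56 − 6.22 = 0.34; fold change = 2^-0.34 = 0.790
YMR043C: ΔΔCt = (25.39−15.79) − (27.33−15.68) = 9.60 − 11.65 = -2.05; fold change = 2^2.05 = 4.141
YBL398W: ΔΔCt = (23.91−15.79) − (26.63−15.68) = 8.12 − 10.95 = -2.83; fold change = 2^2.83 = 7.111
YEL221C: ΔΔCt = (21.33−15.79) − (19.35−15.68) = 5.54 − 3.67 = 1.87; fold change = 2^-1.87 = 0.274
YBL398W has the largest |ΔΔCt| = 2.83.

7.111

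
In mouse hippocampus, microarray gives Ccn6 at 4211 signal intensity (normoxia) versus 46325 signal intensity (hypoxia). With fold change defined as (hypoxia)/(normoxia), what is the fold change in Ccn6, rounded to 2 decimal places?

Fold change = 46325 / 4211 = 11.001
Ccn6 is upregulated.

11.00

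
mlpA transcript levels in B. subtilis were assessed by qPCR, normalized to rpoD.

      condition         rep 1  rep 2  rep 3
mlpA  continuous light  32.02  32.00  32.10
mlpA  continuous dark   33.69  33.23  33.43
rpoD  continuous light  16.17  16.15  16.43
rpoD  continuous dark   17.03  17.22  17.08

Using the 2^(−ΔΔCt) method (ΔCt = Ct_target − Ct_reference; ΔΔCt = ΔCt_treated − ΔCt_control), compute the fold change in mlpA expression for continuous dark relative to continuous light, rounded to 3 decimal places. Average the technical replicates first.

0.683

Mean Ct: mlpA continuous light 32.040; mlpA continuous dark 33.450; rpoD continuous light 16.250; rpoD continuous dark 17.110
ΔCt(continuous light) = 32.040 − 16.250 = 15.790
ΔCt(continuous dark) = 33.450 − 17.110 = 16.340
ΔΔCt = 16.340 − 15.790 = 0.550
Fold change = 2^(−0.550) = 0.6830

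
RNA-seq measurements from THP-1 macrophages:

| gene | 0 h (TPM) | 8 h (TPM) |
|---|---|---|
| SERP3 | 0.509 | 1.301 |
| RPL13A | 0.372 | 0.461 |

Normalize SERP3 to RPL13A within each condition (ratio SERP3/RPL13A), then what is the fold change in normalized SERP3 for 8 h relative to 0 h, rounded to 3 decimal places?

SERP3/RPL13A (0 h) = 0.509 / 0.372 = 1.3683
SERP3/RPL13A (8 h) = 1.301 / 0.461 = 2.8221
Fold change = 2.8221 / 1.3683 = 2.0625

2.063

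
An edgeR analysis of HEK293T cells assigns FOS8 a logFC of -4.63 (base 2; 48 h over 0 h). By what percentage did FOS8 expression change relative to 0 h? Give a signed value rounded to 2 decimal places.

Fold change = 2^(-4.63) = 0.0404
Percent change = (FC − 1) × 100% = (0.0404 − 1) × 100 = -95.96%

-95.96%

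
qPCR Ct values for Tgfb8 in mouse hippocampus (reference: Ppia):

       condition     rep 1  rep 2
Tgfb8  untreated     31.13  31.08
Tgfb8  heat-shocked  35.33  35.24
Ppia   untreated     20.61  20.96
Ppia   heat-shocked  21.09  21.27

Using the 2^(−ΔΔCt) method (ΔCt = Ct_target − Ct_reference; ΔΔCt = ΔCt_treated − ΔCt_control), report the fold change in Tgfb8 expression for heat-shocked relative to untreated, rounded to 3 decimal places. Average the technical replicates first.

Mean Ct: Tgfb8 untreated 31.105; Tgfb8 heat-shocked 35.285; Ppia untreated 20.785; Ppia heat-shocked 21.180
ΔCt(untreated) = 31.105 − 20.785 = 10.320
ΔCt(heat-shocked) = 35.285 − 21.180 = 14.105
ΔΔCt = 14.105 − 10.320 = 3.785
Fold change = 2^(−3.785) = 0.0725

0.073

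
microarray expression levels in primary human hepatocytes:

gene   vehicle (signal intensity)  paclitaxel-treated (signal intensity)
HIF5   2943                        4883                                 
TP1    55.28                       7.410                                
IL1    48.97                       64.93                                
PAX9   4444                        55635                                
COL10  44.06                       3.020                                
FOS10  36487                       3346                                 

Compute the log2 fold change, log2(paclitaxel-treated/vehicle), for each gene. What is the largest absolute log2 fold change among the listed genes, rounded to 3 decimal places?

log2(4883/2943) = 0.730  (HIF5)
log2(7.410/55.28) = -2.899  (TP1)
log2(64.93/48.97) = 0.407  (IL1)
log2(55635/4444) = 3.646  (PAX9)
log2(3.020/44.06) = -3.867  (COL10)
log2(3346/36487) = -3.447  (FOS10)
The largest magnitude belongs to COL10.

3.867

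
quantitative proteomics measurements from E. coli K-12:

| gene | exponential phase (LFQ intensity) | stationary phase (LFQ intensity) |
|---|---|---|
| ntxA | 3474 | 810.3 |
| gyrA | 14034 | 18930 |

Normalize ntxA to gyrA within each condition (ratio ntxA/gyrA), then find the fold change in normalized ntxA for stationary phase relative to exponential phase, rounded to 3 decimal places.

ntxA/gyrA (exponential phase) = 3474 / 14034 = 0.24754
ntxA/gyrA (stationary phase) = 810.3 / 18930 = 0.042805
Fold change = 0.042805 / 0.24754 = 0.1729

0.173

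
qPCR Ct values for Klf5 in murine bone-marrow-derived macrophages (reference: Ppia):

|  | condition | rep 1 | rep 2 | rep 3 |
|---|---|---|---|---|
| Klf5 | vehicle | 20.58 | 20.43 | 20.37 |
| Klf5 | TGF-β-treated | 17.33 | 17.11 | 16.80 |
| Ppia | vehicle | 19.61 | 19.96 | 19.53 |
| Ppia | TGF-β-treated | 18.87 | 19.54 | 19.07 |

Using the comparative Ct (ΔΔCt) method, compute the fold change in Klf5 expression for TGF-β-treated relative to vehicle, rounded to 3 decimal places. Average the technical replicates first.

7.160

Mean Ct: Klf5 vehicle 20.460; Klf5 TGF-β-treated 17.080; Ppia vehicle 19.700; Ppia TGF-β-treated 19.160
ΔCt(vehicle) = 20.460 − 19.700 = 0.760
ΔCt(TGF-β-treated) = 17.080 − 19.160 = -2.080
ΔΔCt = -2.080 − 0.760 = -2.840
Fold change = 2^(−(-2.840)) = 2^2.840 = 7.1602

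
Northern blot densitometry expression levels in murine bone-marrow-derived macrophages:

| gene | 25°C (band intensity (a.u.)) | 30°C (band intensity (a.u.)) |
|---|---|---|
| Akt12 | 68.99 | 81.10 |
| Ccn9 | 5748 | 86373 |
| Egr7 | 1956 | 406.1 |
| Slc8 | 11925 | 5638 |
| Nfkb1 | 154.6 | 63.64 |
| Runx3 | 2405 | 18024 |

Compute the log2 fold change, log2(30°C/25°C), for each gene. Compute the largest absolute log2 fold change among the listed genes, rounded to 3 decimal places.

log2(81.10/68.99) = 0.233  (Akt12)
log2(86373/5748) = 3.909  (Ccn9)
log2(406.1/1956) = -2.268  (Egr7)
log2(5638/11925) = -1.081  (Slc8)
log2(63.64/154.6) = -1.281  (Nfkb1)
log2(18024/2405) = 2.906  (Runx3)
The largest magnitude belongs to Ccn9.

3.909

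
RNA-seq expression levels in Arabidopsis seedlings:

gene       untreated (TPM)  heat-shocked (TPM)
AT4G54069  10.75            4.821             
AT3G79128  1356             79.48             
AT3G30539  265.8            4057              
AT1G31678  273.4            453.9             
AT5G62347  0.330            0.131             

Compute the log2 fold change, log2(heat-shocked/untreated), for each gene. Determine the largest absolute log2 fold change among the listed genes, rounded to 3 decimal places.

4.093

log2(4.821/10.75) = -1.157  (AT4G54069)
log2(79.48/1356) = -4.093  (AT3G79128)
log2(4057/265.8) = 3.932  (AT3G30539)
log2(453.9/273.4) = 0.731  (AT1G31678)
log2(0.131/0.330) = -1.333  (AT5G62347)
The largest magnitude belongs to AT3G79128.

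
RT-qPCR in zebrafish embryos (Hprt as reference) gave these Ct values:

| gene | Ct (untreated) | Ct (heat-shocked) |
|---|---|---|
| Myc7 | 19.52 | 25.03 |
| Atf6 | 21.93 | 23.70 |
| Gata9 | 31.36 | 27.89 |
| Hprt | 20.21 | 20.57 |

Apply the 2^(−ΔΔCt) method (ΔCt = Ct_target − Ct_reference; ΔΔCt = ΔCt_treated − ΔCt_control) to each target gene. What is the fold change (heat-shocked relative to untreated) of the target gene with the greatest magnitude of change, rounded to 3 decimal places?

Myc7: ΔΔCt = (25.03−20.57) − (19.52−20.21) = 4.46 − (-0.69) = 5.15; fold change = 2^-5.15 = 0.028
Atf6: ΔΔCt = (23.70−20.57) − (21.93−20.21) = 3.13 − 1.72 = 1.41; fold change = 2^-1.41 = 0.376
Gata9: ΔΔCt = (27.89−20.57) − (31.36−20.21) = 7.32 − 11.15 = -3.83; fold change = 2^3.83 = 14.221
Myc7 has the largest |ΔΔCt| = 5.15.

0.028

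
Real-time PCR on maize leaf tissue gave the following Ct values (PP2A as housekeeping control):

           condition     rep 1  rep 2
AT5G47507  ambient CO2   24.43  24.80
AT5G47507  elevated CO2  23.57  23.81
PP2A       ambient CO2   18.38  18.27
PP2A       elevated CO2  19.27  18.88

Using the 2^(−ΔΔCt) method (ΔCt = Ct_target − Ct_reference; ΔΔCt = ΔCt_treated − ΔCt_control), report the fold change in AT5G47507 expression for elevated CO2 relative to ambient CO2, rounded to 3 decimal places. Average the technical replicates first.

3.193

Mean Ct: AT5G47507 ambient CO2 24.615; AT5G47507 elevated CO2 23.690; PP2A ambient CO2 18.325; PP2A elevated CO2 19.075
ΔCt(ambient CO2) = 24.615 − 18.325 = 6.290
ΔCt(elevated CO2) = 23.690 − 19.075 = 4.615
ΔΔCt = 4.615 − 6.290 = -1.675
Fold change = 2^(−(-1.675)) = 2^1.675 = 3.1932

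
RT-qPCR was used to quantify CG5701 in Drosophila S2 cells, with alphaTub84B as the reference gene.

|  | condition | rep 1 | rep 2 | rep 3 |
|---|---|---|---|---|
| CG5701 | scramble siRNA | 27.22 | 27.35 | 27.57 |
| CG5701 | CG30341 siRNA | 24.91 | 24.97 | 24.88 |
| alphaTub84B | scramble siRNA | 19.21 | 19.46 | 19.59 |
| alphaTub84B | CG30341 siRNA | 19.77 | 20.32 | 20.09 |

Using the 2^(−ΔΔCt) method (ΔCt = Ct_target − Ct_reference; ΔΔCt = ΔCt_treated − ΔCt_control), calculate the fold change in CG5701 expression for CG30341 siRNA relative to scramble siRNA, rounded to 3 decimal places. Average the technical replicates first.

8.574

Mean Ct: CG5701 scramble siRNA 27.380; CG5701 CG30341 siRNA 24.920; alphaTub84B scramble siRNA 19.420; alphaTub84B CG30341 siRNA 20.060
ΔCt(scramble siRNA) = 27.380 − 19.420 = 7.960
ΔCt(CG30341 siRNA) = 24.920 − 20.060 = 4.860
ΔΔCt = 4.860 − 7.960 = -3.100
Fold change = 2^(−(-3.100)) = 2^3.100 = 8.5742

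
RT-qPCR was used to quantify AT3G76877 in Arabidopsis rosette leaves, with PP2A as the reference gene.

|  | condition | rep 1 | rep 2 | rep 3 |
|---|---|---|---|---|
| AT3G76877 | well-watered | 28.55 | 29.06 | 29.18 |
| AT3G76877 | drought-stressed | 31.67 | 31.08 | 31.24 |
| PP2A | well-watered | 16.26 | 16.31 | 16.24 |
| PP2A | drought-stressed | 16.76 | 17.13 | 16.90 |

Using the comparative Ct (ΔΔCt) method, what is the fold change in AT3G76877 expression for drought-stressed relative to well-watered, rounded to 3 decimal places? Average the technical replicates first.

0.299

Mean Ct: AT3G76877 well-watered 28.930; AT3G76877 drought-stressed 31.330; PP2A well-watered 16.270; PP2A drought-stressed 16.930
ΔCt(well-watered) = 28.930 − 16.270 = 12.660
ΔCt(drought-stressed) = 31.330 − 16.930 = 14.400
ΔΔCt = 14.400 − 12.660 = 1.740
Fold change = 2^(−1.740) = 0.2994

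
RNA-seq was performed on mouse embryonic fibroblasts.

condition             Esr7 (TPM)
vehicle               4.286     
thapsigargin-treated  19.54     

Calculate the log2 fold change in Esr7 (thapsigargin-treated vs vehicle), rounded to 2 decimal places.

Fold change = 19.54 / 4.286 = 4.5590
log2(4.5590) = 2.189

2.19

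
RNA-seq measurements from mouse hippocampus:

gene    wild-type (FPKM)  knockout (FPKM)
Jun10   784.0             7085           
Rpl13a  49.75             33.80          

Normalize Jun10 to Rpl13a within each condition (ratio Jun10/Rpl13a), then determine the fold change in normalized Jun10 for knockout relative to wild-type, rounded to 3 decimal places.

13.301

Jun10/Rpl13a (wild-type) = 784.0 / 49.75 = 15.759
Jun10/Rpl13a (knockout) = 7085 / 33.80 = 209.62
Fold change = 209.62 / 15.759 = 13.3015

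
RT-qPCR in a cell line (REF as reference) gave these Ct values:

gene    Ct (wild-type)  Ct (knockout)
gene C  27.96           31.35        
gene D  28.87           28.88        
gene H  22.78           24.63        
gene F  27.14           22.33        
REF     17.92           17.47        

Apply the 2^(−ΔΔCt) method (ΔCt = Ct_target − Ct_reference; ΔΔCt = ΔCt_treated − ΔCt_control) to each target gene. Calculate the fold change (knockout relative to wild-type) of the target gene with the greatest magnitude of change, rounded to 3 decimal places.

gene C: ΔΔCt = (31.35−17.47) − (27.96−17.92) = 13.88 − 10.04 = 3.84; fold change = 2^-3.84 = 0.070
gene D: ΔΔCt = (28.88−17.47) − (28.87−17.92) = 11.41 − 10.95 = 0.46; fold change = 2^-0.46 = 0.727
gene H: ΔΔCt = (24.63−17.47) − (22.78−17.92) = 7.16 − 4.86 = 2.30; fold change = 2^-2.30 = 0.203
gene F: ΔΔCt = (22.33−17.47) − (27.14−17.92) = 4.86 − 9.22 = -4.36; fold change = 2^4.36 = 20.535
gene F has the largest |ΔΔCt| = 4.36.

20.535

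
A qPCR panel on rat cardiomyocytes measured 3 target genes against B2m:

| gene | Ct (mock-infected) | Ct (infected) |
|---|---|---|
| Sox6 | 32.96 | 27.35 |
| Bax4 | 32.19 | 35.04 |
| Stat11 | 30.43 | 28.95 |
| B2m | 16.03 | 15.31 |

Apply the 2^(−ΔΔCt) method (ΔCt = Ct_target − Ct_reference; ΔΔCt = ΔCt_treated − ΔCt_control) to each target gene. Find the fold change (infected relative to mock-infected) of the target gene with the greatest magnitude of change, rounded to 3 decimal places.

29.651

Sox6: ΔΔCt = (27.35−15.31) − (32.96−16.03) = 12.04 − 16.93 = -4.89; fold change = 2^4.89 = 29.651
Bax4: ΔΔCt = (35.04−15.31) − (32.19−16.03) = 19.73 − 16.16 = 3.57; fold change = 2^-3.57 = 0.084
Stat11: ΔΔCt = (28.95−15.31) − (30.43−16.03) = 13.64 − 14.40 = -0.76; fold change = 2^0.76 = 1.693
Sox6 has the largest |ΔΔCt| = 4.89.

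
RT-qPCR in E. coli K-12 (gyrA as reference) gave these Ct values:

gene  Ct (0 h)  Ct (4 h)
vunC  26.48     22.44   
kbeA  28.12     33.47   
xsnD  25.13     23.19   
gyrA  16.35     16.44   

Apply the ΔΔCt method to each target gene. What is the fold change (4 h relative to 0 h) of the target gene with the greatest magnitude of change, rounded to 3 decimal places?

vunC: ΔΔCt = (22.44−16.44) − (26.48−16.35) = 6.00 − 10.13 = -4.13; fold change = 2^4.13 = 17.509
kbeA: ΔΔCt = (33.47−16.44) − (28.12−16.35) = 17.03 − 11.77 = 5.26; fold change = 2^-5.26 = 0.026
xsnD: ΔΔCt = (23.19−16.44) − (25.13−16.35) = 6.75 − 8.78 = -2.03; fold change = 2^2.03 = 4.084
kbeA has the largest |ΔΔCt| = 5.26.

0.026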